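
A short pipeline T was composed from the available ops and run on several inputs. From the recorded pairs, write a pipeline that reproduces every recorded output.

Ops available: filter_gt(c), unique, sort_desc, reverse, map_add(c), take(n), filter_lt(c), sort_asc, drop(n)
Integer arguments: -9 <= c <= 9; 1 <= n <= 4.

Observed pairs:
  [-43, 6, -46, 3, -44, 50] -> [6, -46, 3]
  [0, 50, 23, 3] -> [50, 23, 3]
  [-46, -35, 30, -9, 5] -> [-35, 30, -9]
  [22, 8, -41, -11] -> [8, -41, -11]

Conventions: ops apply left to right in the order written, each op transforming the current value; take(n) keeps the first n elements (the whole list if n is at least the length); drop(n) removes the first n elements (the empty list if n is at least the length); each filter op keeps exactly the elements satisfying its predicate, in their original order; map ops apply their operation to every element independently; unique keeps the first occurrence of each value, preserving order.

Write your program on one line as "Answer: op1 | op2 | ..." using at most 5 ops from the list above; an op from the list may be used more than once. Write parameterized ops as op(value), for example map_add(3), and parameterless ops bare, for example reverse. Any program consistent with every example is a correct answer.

take(4) | reverse | take(3) | reverse

Check, running the answer program on each example:
  [-43, 6, -46, 3, -44, 50] -> [-43, 6, -46, 3] -> [3, -46, 6, -43] -> [3, -46, 6] -> [6, -46, 3]
  [0, 50, 23, 3] -> [0, 50, 23, 3] -> [3, 23, 50, 0] -> [3, 23, 50] -> [50, 23, 3]
  [-46, -35, 30, -9, 5] -> [-46, -35, 30, -9] -> [-9, 30, -35, -46] -> [-9, 30, -35] -> [-35, 30, -9]
  [22, 8, -41, -11] -> [22, 8, -41, -11] -> [-11, -41, 8, 22] -> [-11, -41, 8] -> [8, -41, -11]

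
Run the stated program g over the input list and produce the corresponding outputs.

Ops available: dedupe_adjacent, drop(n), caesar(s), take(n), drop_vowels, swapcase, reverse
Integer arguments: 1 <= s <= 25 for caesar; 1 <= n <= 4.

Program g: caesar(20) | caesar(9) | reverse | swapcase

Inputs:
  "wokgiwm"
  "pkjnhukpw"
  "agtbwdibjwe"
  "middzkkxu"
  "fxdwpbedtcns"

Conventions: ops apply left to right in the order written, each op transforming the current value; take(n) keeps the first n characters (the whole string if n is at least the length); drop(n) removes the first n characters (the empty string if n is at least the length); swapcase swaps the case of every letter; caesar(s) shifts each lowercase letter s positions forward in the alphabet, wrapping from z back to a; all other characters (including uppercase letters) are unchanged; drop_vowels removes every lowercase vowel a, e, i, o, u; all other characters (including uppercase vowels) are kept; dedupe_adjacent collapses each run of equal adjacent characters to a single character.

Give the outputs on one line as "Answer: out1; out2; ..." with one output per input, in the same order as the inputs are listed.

Execution, op by op:
  "wokgiwm" -> "qieacqg" -> "zrnjlzp" -> "pzljnrz" -> "PZLJNRZ"
  "pkjnhukpw" -> "jedhboejq" -> "snmqkxnsz" -> "zsnxkqmns" -> "ZSNXKQMNS"
  "agtbwdibjwe" -> "uanvqxcvdqy" -> "djwezglemzh" -> "hzmelgzewjd" -> "HZMELGZEWJD"
  "middzkkxu" -> "gcxxteero" -> "plggcnnax" -> "xanncgglp" -> "XANNCGGLP"
  "fxdwpbedtcns" -> "zrxqjvyxnwhm" -> "iagzsehgwfqv" -> "vqfwgheszgai" -> "VQFWGHESZGAI"

"PZLJNRZ"; "ZSNXKQMNS"; "HZMELGZEWJD"; "XANNCGGLP"; "VQFWGHESZGAI"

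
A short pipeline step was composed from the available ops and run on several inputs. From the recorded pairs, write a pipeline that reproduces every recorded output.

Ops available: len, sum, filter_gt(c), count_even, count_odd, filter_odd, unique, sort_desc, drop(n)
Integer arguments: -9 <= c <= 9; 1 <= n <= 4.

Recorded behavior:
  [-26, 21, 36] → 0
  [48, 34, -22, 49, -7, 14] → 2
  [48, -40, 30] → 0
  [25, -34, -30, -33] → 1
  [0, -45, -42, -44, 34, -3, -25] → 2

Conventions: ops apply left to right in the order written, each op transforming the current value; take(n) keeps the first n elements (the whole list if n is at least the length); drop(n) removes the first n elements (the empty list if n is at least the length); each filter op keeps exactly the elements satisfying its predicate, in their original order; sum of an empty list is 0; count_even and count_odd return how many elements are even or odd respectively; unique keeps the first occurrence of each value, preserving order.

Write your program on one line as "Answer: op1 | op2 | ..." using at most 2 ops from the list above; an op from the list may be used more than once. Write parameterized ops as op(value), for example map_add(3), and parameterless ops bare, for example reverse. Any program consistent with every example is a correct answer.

drop(2) | count_odd

Check, running the answer program on each example:
  [-26, 21, 36] -> [36] -> 0
  [48, 34, -22, 49, -7, 14] -> [-22, 49, -7, 14] -> 2
  [48, -40, 30] -> [30] -> 0
  [25, -34, -30, -33] -> [-30, -33] -> 1
  [0, -45, -42, -44, 34, -3, -25] -> [-42, -44, 34, -3, -25] -> 2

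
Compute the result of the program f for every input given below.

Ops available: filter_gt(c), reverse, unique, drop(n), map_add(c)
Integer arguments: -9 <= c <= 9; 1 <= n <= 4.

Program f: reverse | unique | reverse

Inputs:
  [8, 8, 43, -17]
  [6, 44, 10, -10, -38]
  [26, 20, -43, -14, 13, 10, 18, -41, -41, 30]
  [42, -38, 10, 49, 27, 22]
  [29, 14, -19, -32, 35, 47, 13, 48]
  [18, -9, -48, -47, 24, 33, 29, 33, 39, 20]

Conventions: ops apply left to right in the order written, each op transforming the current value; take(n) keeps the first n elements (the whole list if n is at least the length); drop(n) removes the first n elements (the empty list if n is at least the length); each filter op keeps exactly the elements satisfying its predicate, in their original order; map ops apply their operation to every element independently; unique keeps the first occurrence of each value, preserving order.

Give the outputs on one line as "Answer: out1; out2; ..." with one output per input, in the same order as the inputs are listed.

[8, 43, -17]; [6, 44, 10, -10, -38]; [26, 20, -43, -14, 13, 10, 18, -41, 30]; [42, -38, 10, 49, 27, 22]; [29, 14, -19, -32, 35, 47, 13, 48]; [18, -9, -48, -47, 24, 29, 33, 39, 20]

Execution, op by op:
  [8, 8, 43, -17] -> [-17, 43, 8, 8] -> [-17, 43, 8] -> [8, 43, -17]
  [6, 44, 10, -10, -38] -> [-38, -10, 10, 44, 6] -> [-38, -10, 10, 44, 6] -> [6, 44, 10, -10, -38]
  [26, 20, -43, -14, 13, 10, 18, -41, -41, 30] -> [30, -41, -41, 18, 10, 13, -14, -43, 20, 26] -> [30, -41, 18, 10, 13, -14, -43, 20, 26] -> [26, 20, -43, -14, 13, 10, 18, -41, 30]
  [42, -38, 10, 49, 27, 22] -> [22, 27, 49, 10, -38, 42] -> [22, 27, 49, 10, -38, 42] -> [42, -38, 10, 49, 27, 22]
  [29, 14, -19, -32, 35, 47, 13, 48] -> [48, 13, 47, 35, -32, -19, 14, 29] -> [48, 13, 47, 35, -32, -19, 14, 29] -> [29, 14, -19, -32, 35, 47, 13, 48]
  [18, -9, -48, -47, 24, 33, 29, 33, 39, 20] -> [20, 39, 33, 29, 33, 24, -47, -48, -9, 18] -> [20, 39, 33, 29, 24, -47, -48, -9, 18] -> [18, -9, -48, -47, 24, 29, 33, 39, 20]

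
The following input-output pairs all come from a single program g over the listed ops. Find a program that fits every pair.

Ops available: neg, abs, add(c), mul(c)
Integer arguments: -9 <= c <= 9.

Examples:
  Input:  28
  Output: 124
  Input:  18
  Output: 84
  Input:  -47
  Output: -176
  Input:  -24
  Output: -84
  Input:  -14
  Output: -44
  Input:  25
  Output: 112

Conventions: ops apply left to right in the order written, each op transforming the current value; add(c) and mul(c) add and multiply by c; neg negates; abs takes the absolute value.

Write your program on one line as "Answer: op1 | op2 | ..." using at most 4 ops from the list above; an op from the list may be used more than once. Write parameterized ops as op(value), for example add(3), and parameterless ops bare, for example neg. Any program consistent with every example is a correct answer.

neg | add(-3) | neg | mul(4)

Check, running the answer program on each example:
  28 -> -28 -> -31 -> 31 -> 124
  18 -> -18 -> -21 -> 21 -> 84
  -47 -> 47 -> 44 -> -44 -> -176
  -24 -> 24 -> 21 -> -21 -> -84
  -14 -> 14 -> 11 -> -11 -> -44
  25 -> -25 -> -28 -> 28 -> 112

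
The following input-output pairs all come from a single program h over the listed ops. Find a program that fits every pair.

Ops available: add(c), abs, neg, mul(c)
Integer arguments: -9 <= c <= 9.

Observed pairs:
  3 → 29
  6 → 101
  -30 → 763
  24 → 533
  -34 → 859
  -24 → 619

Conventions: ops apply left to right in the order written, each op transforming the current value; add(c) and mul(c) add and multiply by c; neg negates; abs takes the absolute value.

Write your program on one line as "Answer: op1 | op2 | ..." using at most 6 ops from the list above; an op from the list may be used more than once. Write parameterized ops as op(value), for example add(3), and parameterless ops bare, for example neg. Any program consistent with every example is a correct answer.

mul(3) | add(-6) | mul(8) | neg | add(-5) | abs

Check, running the answer program on each example:
  3 -> 9 -> 3 -> 24 -> -24 -> -29 -> 29
  6 -> 18 -> 12 -> 96 -> -96 -> -101 -> 101
  -30 -> -90 -> -96 -> -768 -> 768 -> 763 -> 763
  24 -> 72 -> 66 -> 528 -> -528 -> -533 -> 533
  -34 -> -102 -> -108 -> -864 -> 864 -> 859 -> 859
  -24 -> -72 -> -78 -> -624 -> 624 -> 619 -> 619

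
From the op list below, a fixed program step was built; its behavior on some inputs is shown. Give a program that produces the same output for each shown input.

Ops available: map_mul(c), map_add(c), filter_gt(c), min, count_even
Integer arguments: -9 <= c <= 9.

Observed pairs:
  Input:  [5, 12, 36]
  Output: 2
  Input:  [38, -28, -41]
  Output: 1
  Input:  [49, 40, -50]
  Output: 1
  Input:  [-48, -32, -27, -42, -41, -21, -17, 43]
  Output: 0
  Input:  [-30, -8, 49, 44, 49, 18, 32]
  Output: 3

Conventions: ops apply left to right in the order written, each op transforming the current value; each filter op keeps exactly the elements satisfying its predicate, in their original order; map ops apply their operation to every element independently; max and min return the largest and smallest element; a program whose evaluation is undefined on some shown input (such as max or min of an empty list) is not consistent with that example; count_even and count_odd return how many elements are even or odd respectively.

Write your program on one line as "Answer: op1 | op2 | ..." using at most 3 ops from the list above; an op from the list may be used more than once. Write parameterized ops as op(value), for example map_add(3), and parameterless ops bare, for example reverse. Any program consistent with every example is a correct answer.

filter_gt(-8) | filter_gt(8) | count_even

Check, running the answer program on each example:
  [5, 12, 36] -> [5, 12, 36] -> [12, 36] -> 2
  [38, -28, -41] -> [38] -> [38] -> 1
  [49, 40, -50] -> [49, 40] -> [49, 40] -> 1
  [-48, -32, -27, -42, -41, -21, -17, 43] -> [43] -> [43] -> 0
  [-30, -8, 49, 44, 49, 18, 32] -> [49, 44, 49, 18, 32] -> [49, 44, 49, 18, 32] -> 3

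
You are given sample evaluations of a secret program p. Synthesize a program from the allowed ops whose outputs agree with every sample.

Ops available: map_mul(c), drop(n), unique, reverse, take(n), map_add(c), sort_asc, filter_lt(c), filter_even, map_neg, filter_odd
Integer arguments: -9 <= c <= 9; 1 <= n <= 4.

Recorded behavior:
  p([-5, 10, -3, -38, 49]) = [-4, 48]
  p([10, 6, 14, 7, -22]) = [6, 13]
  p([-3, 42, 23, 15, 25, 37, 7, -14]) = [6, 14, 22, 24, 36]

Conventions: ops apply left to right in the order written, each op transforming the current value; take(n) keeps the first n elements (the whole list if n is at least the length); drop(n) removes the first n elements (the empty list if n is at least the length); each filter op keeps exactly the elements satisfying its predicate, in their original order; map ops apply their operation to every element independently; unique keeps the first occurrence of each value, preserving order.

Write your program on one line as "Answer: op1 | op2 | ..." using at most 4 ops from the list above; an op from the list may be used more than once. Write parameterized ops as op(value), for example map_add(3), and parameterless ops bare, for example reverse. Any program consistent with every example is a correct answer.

map_add(-1) | drop(2) | sort_asc | drop(1)

Check, running the answer program on each example:
  [-5, 10, -3, -38, 49] -> [-6, 9, -4, -39, 48] -> [-4, -39, 48] -> [-39, -4, 48] -> [-4, 48]
  [10, 6, 14, 7, -22] -> [9, 5, 13, 6, -23] -> [13, 6, -23] -> [-23, 6, 13] -> [6, 13]
  [-3, 42, 23, 15, 25, 37, 7, -14] -> [-4, 41, 22, 14, 24, 36, 6, -15] -> [22, 14, 24, 36, 6, -15] -> [-15, 6, 14, 22, 24, 36] -> [6, 14, 22, 24, 36]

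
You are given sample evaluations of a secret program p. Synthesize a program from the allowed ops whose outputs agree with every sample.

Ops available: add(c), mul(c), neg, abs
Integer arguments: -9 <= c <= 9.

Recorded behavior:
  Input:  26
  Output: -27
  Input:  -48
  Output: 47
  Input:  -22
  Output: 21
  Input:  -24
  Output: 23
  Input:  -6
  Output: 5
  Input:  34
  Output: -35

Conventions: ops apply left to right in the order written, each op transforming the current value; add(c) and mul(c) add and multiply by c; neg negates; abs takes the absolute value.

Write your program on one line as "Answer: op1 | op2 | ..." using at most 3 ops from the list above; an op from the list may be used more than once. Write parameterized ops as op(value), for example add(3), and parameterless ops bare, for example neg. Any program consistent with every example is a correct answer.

add(-6) | neg | add(-7)

Check, running the answer program on each example:
  26 -> 20 -> -20 -> -27
  -48 -> -54 -> 54 -> 47
  -22 -> -28 -> 28 -> 21
  -24 -> -30 -> 30 -> 23
  -6 -> -12 -> 12 -> 5
  34 -> 28 -> -28 -> -35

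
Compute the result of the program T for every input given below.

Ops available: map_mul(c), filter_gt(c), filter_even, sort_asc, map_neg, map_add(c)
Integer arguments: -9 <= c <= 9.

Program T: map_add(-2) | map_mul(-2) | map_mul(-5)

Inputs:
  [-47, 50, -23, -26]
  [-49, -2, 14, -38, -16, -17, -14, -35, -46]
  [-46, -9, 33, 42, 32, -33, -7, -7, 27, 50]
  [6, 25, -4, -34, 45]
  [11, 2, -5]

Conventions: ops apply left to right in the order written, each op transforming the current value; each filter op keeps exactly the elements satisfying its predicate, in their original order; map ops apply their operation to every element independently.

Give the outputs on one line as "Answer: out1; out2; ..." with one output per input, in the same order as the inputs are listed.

Execution, op by op:
  [-47, 50, -23, -26] -> [-49, 48, -25, -28] -> [98, -96, 50, 56] -> [-490, 480, -250, -280]
  [-49, -2, 14, -38, -16, -17, -14, -35, -46] -> [-51, -4, 12, -40, -18, -19, -16, -37, -48] -> [102, 8, -24, 80, 36, 38, 32, 74, 96] -> [-510, -40, 120, -400, -180, -190, -160, -370, -480]
  [-46, -9, 33, 42, 32, -33, -7, -7, 27, 50] -> [-48, -11, 31, 40, 30, -35, -9, -9, 25, 48] -> [96, 22, -62, -80, -60, 70, 18, 18, -50, -96] -> [-480, -110, 310, 400, 300, -350, -90, -90, 250, 480]
  [6, 25, -4, -34, 45] -> [4, 23, -6, -36, 43] -> [-8, -46, 12, 72, -86] -> [40, 230, -60, -360, 430]
  [11, 2, -5] -> [9, 0, -7] -> [-18, 0, 14] -> [90, 0, -70]

[-490, 480, -250, -280]; [-510, -40, 120, -400, -180, -190, -160, -370, -480]; [-480, -110, 310, 400, 300, -350, -90, -90, 250, 480]; [40, 230, -60, -360, 430]; [90, 0, -70]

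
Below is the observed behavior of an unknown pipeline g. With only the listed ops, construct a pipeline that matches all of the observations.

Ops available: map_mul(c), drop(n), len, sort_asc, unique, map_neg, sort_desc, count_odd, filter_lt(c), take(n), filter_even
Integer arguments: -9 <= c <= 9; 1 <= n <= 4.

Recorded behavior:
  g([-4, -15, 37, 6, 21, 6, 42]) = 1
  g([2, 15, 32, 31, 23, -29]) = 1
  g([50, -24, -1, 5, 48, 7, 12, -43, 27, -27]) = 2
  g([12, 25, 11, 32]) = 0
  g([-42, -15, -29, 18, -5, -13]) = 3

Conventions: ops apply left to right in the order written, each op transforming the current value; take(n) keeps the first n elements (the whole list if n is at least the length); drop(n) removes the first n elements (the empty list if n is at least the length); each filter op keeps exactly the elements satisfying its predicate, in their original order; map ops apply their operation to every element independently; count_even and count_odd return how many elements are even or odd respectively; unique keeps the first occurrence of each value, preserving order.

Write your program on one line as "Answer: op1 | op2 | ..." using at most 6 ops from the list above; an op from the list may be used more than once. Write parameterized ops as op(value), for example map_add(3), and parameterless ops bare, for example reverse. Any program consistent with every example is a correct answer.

unique | sort_asc | filter_lt(-7) | map_neg | count_odd

Check, running the answer program on each example:
  [-4, -15, 37, 6, 21, 6, 42] -> [-4, -15, 37, 6, 21, 42] -> [-15, -4, 6, 21, 37, 42] -> [-15] -> [15] -> 1
  [2, 15, 32, 31, 23, -29] -> [2, 15, 32, 31, 23, -29] -> [-29, 2, 15, 23, 31, 32] -> [-29] -> [29] -> 1
  [50, -24, -1, 5, 48, 7, 12, -43, 27, -27] -> [50, -24, -1, 5, 48, 7, 12, -43, 27, -27] -> [-43, -27, -24, -1, 5, 7, 12, 27, 48, 50] -> [-43, -27, -24] -> [43, 27, 24] -> 2
  [12, 25, 11, 32] -> [12, 25, 11, 32] -> [11, 12, 25, 32] -> [] -> [] -> 0
  [-42, -15, -29, 18, -5, -13] -> [-42, -15, -29, 18, -5, -13] -> [-42, -29, -15, -13, -5, 18] -> [-42, -29, -15, -13] -> [42, 29, 15, 13] -> 3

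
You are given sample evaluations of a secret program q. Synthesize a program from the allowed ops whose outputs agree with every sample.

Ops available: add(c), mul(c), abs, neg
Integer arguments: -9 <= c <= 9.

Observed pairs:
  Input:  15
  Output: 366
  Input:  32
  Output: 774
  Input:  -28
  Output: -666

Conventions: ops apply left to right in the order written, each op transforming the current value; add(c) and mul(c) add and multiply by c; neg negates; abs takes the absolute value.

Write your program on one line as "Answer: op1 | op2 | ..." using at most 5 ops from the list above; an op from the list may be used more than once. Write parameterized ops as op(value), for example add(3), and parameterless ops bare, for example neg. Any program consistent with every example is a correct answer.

neg | mul(-8) | add(-5) | add(7) | mul(3)

Check, running the answer program on each example:
  15 -> -15 -> 120 -> 115 -> 122 -> 366
  32 -> -32 -> 256 -> 251 -> 258 -> 774
  -28 -> 28 -> -224 -> -229 -> -222 -> -666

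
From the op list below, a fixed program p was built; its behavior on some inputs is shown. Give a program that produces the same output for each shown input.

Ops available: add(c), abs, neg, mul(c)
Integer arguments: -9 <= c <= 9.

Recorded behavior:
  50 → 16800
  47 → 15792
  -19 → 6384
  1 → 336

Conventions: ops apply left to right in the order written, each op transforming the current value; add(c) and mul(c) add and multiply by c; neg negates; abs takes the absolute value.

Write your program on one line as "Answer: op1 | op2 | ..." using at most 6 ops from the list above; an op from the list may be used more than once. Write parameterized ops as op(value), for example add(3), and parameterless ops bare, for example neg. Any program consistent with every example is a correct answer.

neg | mul(-8) | neg | abs | mul(7) | mul(6)

Check, running the answer program on each example:
  50 -> -50 -> 400 -> -400 -> 400 -> 2800 -> 16800
  47 -> -47 -> 376 -> -376 -> 376 -> 2632 -> 15792
  -19 -> 19 -> -152 -> 152 -> 152 -> 1064 -> 6384
  1 -> -1 -> 8 -> -8 -> 8 -> 56 -> 336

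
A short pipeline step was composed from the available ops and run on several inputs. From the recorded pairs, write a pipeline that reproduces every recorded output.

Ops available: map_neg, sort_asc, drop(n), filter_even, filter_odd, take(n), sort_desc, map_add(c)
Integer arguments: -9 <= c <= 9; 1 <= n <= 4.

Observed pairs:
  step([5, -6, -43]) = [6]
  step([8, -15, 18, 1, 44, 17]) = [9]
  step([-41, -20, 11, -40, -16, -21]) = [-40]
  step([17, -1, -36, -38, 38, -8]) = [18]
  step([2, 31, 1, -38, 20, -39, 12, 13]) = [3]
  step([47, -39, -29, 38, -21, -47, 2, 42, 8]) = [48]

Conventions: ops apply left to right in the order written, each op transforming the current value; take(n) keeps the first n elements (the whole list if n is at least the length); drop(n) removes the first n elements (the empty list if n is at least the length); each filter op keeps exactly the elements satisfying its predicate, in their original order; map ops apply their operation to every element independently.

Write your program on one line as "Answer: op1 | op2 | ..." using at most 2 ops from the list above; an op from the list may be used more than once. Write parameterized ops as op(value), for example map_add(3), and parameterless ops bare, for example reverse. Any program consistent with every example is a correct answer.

take(1) | map_add(1)

Check, running the answer program on each example:
  [5, -6, -43] -> [5] -> [6]
  [8, -15, 18, 1, 44, 17] -> [8] -> [9]
  [-41, -20, 11, -40, -16, -21] -> [-41] -> [-40]
  [17, -1, -36, -38, 38, -8] -> [17] -> [18]
  [2, 31, 1, -38, 20, -39, 12, 13] -> [2] -> [3]
  [47, -39, -29, 38, -21, -47, 2, 42, 8] -> [47] -> [48]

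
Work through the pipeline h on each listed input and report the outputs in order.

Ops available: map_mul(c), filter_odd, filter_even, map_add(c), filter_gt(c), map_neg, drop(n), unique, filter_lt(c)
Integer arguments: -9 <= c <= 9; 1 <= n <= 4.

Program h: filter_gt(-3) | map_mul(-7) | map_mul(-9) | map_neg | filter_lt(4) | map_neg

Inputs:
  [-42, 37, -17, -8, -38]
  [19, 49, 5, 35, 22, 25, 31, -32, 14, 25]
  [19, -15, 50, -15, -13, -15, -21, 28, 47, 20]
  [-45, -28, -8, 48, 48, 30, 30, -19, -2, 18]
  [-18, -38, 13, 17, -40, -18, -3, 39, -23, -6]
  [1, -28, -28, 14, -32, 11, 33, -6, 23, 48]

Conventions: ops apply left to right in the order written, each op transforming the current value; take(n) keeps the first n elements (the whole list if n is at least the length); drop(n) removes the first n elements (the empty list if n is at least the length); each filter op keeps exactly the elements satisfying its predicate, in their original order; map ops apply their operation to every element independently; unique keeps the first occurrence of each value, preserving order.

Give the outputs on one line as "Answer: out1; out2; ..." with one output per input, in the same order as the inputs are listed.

Execution, op by op:
  [-42, 37, -17, -8, -38] -> [37] -> [-259] -> [2331] -> [-2331] -> [-2331] -> [2331]
  [19, 49, 5, 35, 22, 25, 31, -32, 14, 25] -> [19, 49, 5, 35, 22, 25, 31, 14, 25] -> [-133, -343, -35, -245, -154, -175, -217, -98, -175] -> [1197, 3087, 315, 2205, 1386, 1575, 1953, 882, 1575] -> [-1197, -3087, -315, -2205, -1386, -1575, -1953, -882, -1575] -> [-1197, -3087, -315, -2205, -1386, -1575, -1953, -882, -1575] -> [1197, 3087, 315, 2205, 1386, 1575, 1953, 882, 1575]
  [19, -15, 50, -15, -13, -15, -21, 28, 47, 20] -> [19, 50, 28, 47, 20] -> [-133, -350, -196, -329, -140] -> [1197, 3150, 1764, 2961, 1260] -> [-1197, -3150, -1764, -2961, -1260] -> [-1197, -3150, -1764, -2961, -1260] -> [1197, 3150, 1764, 2961, 1260]
  [-45, -28, -8, 48, 48, 30, 30, -19, -2, 18] -> [48, 48, 30, 30, -2, 18] -> [-336, -336, -210, -210, 14, -126] -> [3024, 3024, 1890, 1890, -126, 1134] -> [-3024, -3024, -1890, -1890, 126, -1134] -> [-3024, -3024, -1890, -1890, -1134] -> [3024, 3024, 1890, 1890, 1134]
  [-18, -38, 13, 17, -40, -18, -3, 39, -23, -6] -> [13, 17, 39] -> [-91, -119, -273] -> [819, 1071, 2457] -> [-819, -1071, -2457] -> [-819, -1071, -2457] -> [819, 1071, 2457]
  [1, -28, -28, 14, -32, 11, 33, -6, 23, 48] -> [1, 14, 11, 33, 23, 48] -> [-7, -98, -77, -231, -161, -336] -> [63, 882, 693, 2079, 1449, 3024] -> [-63, -882, -693, -2079, -1449, -3024] -> [-63, -882, -693, -2079, -1449, -3024] -> [63, 882, 693, 2079, 1449, 3024]

[2331]; [1197, 3087, 315, 2205, 1386, 1575, 1953, 882, 1575]; [1197, 3150, 1764, 2961, 1260]; [3024, 3024, 1890, 1890, 1134]; [819, 1071, 2457]; [63, 882, 693, 2079, 1449, 3024]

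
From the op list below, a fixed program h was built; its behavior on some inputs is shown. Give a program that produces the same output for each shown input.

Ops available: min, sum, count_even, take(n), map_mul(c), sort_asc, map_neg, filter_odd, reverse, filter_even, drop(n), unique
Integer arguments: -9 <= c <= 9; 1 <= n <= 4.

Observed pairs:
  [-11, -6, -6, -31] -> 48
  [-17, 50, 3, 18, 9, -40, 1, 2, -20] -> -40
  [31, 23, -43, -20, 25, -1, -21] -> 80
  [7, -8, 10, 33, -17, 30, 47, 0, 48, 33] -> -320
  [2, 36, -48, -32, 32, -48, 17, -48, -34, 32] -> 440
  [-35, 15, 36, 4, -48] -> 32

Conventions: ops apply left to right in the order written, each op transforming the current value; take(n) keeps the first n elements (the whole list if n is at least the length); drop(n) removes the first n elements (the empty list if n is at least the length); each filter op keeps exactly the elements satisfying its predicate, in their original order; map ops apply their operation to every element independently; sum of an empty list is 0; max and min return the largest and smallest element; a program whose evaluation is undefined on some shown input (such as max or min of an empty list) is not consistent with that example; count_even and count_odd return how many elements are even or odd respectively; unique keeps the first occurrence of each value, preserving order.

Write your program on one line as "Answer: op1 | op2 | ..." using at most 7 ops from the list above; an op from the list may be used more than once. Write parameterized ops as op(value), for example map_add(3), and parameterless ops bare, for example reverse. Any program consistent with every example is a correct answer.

drop(1) | map_neg | filter_even | reverse | map_mul(4) | sum

Check, running the answer program on each example:
  [-11, -6, -6, -31] -> [-6, -6, -31] -> [6, 6, 31] -> [6, 6] -> [6, 6] -> [24, 24] -> 48
  [-17, 50, 3, 18, 9, -40, 1, 2, -20] -> [50, 3, 18, 9, -40, 1, 2, -20] -> [-50, -3, -18, -9, 40, -1, -2, 20] -> [-50, -18, 40, -2, 20] -> [20, -2, 40, -18, -50] -> [80, -8, 160, -72, -200] -> -40
  [31, 23, -43, -20, 25, -1, -21] -> [23, -43, -20, 25, -1, -21] -> [-23, 43, 20, -25, 1, 21] -> [20] -> [20] -> [80] -> 80
  [7, -8, 10, 33, -17, 30, 47, 0, 48, 33] -> [-8, 10, 33, -17, 30, 47, 0, 48, 33] -> [8, -10, -33, 17, -30, -47, 0, -48, -33] -> [8, -10, -30, 0, -48] -> [-48, 0, -30, -10, 8] -> [-192, 0, -120, -40, 32] -> -320
  [2, 36, -48, -32, 32, -48, 17, -48, -34, 32] -> [36, -48, -32, 32, -48, 17, -48, -34, 32] -> [-36, 48, 32, -32, 48, -17, 48, 34, -32] -> [-36, 48, 32, -32, 48, 48, 34, -32] -> [-32, 34, 48, 48, -32, 32, 48, -36] -> [-128, 136, 192, 192, -128, 128, 192, -144] -> 440
  [-35, 15, 36, 4, -48] -> [15, 36, 4, -48] -> [-15, -36, -4, 48] -> [-36, -4, 48] -> [48, -4, -36] -> [192, -16, -144] -> 32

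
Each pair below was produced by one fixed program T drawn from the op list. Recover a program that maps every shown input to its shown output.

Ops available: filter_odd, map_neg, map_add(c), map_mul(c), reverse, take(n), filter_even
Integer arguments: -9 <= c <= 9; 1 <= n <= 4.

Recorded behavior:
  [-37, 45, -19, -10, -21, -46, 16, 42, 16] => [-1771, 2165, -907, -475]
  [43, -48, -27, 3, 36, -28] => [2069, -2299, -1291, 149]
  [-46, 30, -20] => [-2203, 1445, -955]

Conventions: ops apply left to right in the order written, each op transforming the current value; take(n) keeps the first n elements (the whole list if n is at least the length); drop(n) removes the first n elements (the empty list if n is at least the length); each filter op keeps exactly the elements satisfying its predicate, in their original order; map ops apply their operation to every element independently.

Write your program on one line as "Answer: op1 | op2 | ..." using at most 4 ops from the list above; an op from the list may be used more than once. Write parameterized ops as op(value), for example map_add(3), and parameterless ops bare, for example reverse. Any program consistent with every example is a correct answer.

map_mul(8) | map_mul(6) | map_add(5) | take(4)

Check, running the answer program on each example:
  [-37, 45, -19, -10, -21, -46, 16, 42, 16] -> [-296, 360, -152, -80, -168, -368, 128, 336, 128] -> [-1776, 2160, -912, -480, -1008, -2208, 768, 2016, 768] -> [-1771, 2165, -907, -475, -1003, -2203, 773, 2021, 773] -> [-1771, 2165, -907, -475]
  [43, -48, -27, 3, 36, -28] -> [344, -384, -216, 24, 288, -224] -> [2064, -2304, -1296, 144, 1728, -1344] -> [2069, -2299, -1291, 149, 1733, -1339] -> [2069, -2299, -1291, 149]
  [-46, 30, -20] -> [-368, 240, -160] -> [-2208, 1440, -960] -> [-2203, 1445, -955] -> [-2203, 1445, -955]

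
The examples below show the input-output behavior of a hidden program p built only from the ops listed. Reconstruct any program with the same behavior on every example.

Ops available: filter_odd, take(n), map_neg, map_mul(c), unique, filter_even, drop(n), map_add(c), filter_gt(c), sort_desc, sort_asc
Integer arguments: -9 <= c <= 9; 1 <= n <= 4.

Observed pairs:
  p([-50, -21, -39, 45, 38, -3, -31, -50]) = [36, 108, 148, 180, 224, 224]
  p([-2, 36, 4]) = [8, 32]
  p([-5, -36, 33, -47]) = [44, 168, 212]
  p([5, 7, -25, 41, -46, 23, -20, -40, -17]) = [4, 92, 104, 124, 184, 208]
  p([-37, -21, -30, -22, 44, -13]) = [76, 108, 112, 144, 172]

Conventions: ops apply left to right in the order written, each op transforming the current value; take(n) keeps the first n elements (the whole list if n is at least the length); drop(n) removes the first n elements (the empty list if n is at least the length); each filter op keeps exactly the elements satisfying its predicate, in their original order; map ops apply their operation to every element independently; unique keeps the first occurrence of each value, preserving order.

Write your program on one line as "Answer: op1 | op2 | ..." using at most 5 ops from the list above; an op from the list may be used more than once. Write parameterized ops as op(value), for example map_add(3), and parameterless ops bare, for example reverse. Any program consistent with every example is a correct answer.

map_add(-6) | map_mul(-4) | sort_asc | filter_gt(-1)

Check, running the answer program on each example:
  [-50, -21, -39, 45, 38, -3, -31, -50] -> [-56, -27, -45, 39, 32, -9, -37, -56] -> [224, 108, 180, -156, -128, 36, 148, 224] -> [-156, -128, 36, 108, 148, 180, 224, 224] -> [36, 108, 148, 180, 224, 224]
  [-2, 36, 4] -> [-8, 30, -2] -> [32, -120, 8] -> [-120, 8, 32] -> [8, 32]
  [-5, -36, 33, -47] -> [-11, -42, 27, -53] -> [44, 168, -108, 212] -> [-108, 44, 168, 212] -> [44, 168, 212]
  [5, 7, -25, 41, -46, 23, -20, -40, -17] -> [-1, 1, -31, 35, -52, 17, -26, -46, -23] -> [4, -4, 124, -140, 208, -68, 104, 184, 92] -> [-140, -68, -4, 4, 92, 104, 124, 184, 208] -> [4, 92, 104, 124, 184, 208]
  [-37, -21, -30, -22, 44, -13] -> [-43, -27, -36, -28, 38, -19] -> [172, 108, 144, 112, -152, 76] -> [-152, 76, 108, 112, 144, 172] -> [76, 108, 112, 144, 172]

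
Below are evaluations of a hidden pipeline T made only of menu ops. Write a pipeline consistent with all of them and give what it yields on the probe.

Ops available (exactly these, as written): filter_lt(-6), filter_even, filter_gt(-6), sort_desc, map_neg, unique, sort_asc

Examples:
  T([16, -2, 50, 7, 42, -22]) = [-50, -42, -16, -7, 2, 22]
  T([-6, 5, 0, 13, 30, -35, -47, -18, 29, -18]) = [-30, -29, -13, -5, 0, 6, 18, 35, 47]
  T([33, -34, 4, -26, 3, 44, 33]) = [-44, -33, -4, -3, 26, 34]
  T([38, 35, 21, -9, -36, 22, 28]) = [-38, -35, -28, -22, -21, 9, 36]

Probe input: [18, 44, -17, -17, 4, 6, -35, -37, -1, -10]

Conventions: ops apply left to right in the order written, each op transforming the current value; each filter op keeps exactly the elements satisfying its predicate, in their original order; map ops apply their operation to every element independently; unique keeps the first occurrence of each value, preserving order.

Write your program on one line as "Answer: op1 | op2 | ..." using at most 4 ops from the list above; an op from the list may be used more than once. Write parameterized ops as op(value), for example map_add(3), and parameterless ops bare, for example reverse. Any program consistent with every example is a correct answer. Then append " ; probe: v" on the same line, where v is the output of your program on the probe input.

unique | map_neg | sort_asc ; probe: [-44, -18, -6, -4, 1, 10, 17, 35, 37]

Check, running the answer program on each example:
  [16, -2, 50, 7, 42, -22] -> [16, -2, 50, 7, 42, -22] -> [-16, 2, -50, -7, -42, 22] -> [-50, -42, -16, -7, 2, 22]
  [-6, 5, 0, 13, 30, -35, -47, -18, 29, -18] -> [-6, 5, 0, 13, 30, -35, -47, -18, 29] -> [6, -5, 0, -13, -30, 35, 47, 18, -29] -> [-30, -29, -13, -5, 0, 6, 18, 35, 47]
  [33, -34, 4, -26, 3, 44, 33] -> [33, -34, 4, -26, 3, 44] -> [-33, 34, -4, 26, -3, -44] -> [-44, -33, -4, -3, 26, 34]
  [38, 35, 21, -9, -36, 22, 28] -> [38, 35, 21, -9, -36, 22, 28] -> [-38, -35, -21, 9, 36, -22, -28] -> [-38, -35, -28, -22, -21, 9, 36]
  probe: [18, 44, -17, -17, 4, 6, -35, -37, -1, -10] -> [18, 44, -17, 4, 6, -35, -37, -1, -10] -> [-18, -44, 17, -4, -6, 35, 37, 1, 10] -> [-44, -18, -6, -4, 1, 10, 17, 35, 37]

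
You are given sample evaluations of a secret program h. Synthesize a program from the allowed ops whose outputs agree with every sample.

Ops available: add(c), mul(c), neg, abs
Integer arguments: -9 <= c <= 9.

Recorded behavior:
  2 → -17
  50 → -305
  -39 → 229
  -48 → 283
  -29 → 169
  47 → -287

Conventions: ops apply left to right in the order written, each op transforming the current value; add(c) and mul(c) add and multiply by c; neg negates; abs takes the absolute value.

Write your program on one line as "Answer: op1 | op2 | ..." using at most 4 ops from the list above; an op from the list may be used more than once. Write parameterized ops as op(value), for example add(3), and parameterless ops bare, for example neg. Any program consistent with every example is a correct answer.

add(2) | mul(-6) | add(7)

Check, running the answer program on each example:
  2 -> 4 -> -24 -> -17
  50 -> 52 -> -312 -> -305
  -39 -> -37 -> 222 -> 229
  -48 -> -46 -> 276 -> 283
  -29 -> -27 -> 162 -> 169
  47 -> 49 -> -294 -> -287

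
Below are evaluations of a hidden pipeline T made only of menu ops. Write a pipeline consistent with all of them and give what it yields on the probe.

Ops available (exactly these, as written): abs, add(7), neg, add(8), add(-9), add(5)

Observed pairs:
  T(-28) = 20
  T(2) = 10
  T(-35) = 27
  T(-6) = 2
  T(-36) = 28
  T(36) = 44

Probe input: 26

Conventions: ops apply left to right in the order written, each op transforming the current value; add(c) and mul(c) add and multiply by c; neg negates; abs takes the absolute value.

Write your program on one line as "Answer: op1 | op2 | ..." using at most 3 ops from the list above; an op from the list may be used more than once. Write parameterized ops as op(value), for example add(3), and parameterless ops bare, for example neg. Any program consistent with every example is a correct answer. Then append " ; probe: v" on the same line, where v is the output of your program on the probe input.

add(8) | abs ; probe: 34

Check, running the answer program on each example:
  -28 -> -20 -> 20
  2 -> 10 -> 10
  -35 -> -27 -> 27
  -6 -> 2 -> 2
  -36 -> -28 -> 28
  36 -> 44 -> 44
  probe: 26 -> 34 -> 34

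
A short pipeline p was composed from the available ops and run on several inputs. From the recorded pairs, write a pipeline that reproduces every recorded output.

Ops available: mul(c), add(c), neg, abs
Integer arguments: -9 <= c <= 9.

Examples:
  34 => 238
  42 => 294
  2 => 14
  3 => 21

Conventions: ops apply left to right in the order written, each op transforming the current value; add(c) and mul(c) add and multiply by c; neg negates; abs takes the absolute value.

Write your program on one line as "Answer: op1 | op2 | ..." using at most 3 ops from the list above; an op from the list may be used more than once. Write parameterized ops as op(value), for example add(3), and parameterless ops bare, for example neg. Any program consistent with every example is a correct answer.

mul(-7) | abs

Check, running the answer program on each example:
  34 -> -238 -> 238
  42 -> -294 -> 294
  2 -> -14 -> 14
  3 -> -21 -> 21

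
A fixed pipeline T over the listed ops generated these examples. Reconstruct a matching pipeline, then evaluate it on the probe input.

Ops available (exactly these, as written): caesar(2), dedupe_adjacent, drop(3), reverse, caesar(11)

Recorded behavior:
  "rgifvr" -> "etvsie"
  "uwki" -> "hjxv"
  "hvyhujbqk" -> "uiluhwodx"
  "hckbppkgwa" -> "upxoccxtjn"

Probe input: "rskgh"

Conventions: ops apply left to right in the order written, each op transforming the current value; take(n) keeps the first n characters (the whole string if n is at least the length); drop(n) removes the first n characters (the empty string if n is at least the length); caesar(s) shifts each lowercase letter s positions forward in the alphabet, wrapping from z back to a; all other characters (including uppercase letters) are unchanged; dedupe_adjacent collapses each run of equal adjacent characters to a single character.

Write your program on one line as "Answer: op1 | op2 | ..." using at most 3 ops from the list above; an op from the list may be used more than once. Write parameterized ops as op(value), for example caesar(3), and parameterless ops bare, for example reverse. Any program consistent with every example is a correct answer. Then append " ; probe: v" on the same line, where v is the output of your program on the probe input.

caesar(2) | caesar(11) ; probe: "efxtu"

Check, running the answer program on each example:
  "rgifvr" -> "tikhxt" -> "etvsie"
  "uwki" -> "wymk" -> "hjxv"
  "hvyhujbqk" -> "jxajwldsm" -> "uiluhwodx"
  "hckbppkgwa" -> "jemdrrmiyc" -> "upxoccxtjn"
  probe: "rskgh" -> "tumij" -> "efxtu"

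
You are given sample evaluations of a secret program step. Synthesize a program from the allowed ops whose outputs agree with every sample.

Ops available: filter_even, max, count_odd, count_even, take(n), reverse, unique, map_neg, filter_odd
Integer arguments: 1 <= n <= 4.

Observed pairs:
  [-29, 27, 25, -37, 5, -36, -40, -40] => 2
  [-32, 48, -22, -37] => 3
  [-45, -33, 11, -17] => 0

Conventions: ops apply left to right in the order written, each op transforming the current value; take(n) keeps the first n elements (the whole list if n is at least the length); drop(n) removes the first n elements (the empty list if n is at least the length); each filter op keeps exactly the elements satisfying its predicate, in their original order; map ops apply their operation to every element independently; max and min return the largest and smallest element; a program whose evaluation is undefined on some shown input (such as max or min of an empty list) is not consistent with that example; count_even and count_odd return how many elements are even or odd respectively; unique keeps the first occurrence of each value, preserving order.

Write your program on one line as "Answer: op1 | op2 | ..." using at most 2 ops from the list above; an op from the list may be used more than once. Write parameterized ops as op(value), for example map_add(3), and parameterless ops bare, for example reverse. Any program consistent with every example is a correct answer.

unique | count_even

Check, running the answer program on each example:
  [-29, 27, 25, -37, 5, -36, -40, -40] -> [-29, 27, 25, -37, 5, -36, -40] -> 2
  [-32, 48, -22, -37] -> [-32, 48, -22, -37] -> 3
  [-45, -33, 11, -17] -> [-45, -33, 11, -17] -> 0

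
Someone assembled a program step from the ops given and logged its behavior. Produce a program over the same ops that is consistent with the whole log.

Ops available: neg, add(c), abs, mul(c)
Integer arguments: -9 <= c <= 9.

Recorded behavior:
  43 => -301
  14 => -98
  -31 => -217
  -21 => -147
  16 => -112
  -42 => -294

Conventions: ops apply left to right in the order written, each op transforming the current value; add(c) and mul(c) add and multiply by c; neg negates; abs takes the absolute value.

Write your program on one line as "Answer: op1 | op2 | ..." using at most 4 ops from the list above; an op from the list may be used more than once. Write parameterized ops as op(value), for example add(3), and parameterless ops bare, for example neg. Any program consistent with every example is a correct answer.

abs | mul(7) | neg

Check, running the answer program on each example:
  43 -> 43 -> 301 -> -301
  14 -> 14 -> 98 -> -98
  -31 -> 31 -> 217 -> -217
  -21 -> 21 -> 147 -> -147
  16 -> 16 -> 112 -> -112
  -42 -> 42 -> 294 -> -294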